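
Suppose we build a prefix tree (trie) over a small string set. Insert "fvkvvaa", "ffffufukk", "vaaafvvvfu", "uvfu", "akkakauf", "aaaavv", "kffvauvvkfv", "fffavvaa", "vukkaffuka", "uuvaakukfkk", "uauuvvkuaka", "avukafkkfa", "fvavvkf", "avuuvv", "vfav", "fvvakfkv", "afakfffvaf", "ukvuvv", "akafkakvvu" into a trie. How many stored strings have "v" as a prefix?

Traverse to the node for "v", then collect every word in that subtree.
Matches: "vaaafvvvfu", "vfav", "vukkaffuka"
Count: 3

3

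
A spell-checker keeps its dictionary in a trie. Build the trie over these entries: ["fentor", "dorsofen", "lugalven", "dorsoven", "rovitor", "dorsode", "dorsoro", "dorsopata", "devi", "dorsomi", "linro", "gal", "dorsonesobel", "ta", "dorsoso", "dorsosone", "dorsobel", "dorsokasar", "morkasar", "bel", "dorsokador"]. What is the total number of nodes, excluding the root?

87

For each word, the new-node count is its length minus the longest prefix already in the trie:
  "fentor" → 6 new (f, e, n, t, o, r)
  "dorsofen" → 8 new (d, o, r, s, o, f, e, n)
  "lugalven" → 8 new (l, u, g, a, l, v, e, n)
  "dorsoven" → prefix "dorso" already present; 3 new (v, e, n)
  "rovitor" → 7 new (r, o, v, i, t, o, r)
  "dorsode" → prefix "dorso" already present; 2 new (d, e)
  "dorsoro" → prefix "dorso" already present; 2 new (r, o)
  "dorsopata" → prefix "dorso" already present; 4 new (p, a, t, a)
  "devi" → prefix "d" already present; 3 new (e, v, i)
  "dorsomi" → prefix "dorso" already present; 2 new (m, i)
  "linro" → prefix "l" already present; 4 new (i, n, r, o)
  "gal" → 3 new (g, a, l)
  "dorsonesobel" → prefix "dorso" already present; 7 new (n, e, s, o, b, e, l)
  "ta" → 2 new (t, a)
  "dorsoso" → prefix "dorso" already present; 2 new (s, o)
  "dorsosone" → prefix "dorsoso" already present; 2 new (n, e)
  "dorsobel" → prefix "dorso" already present; 3 new (b, e, l)
  "dorsokasar" → prefix "dorso" already present; 5 new (k, a, s, a, r)
  "morkasar" → 8 new (m, o, r, k, a, s, a, r)
  "bel" → 3 new (b, e, l)
  "dorsokador" → prefix "dorsoka" already present; 3 new (d, o, r)
Total nodes = 6 + 8 + 8 + 3 + 7 + 2 + 2 + 4 + 3 + 2 + 4 + 3 + 7 + 2 + 2 + 2 + 3 + 5 + 8 + 3 + 3 = 87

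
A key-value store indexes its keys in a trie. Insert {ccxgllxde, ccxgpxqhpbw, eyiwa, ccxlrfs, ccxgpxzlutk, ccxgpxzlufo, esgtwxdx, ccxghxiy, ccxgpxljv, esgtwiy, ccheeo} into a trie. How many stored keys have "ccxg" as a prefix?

Traverse to the node for "ccxg", then collect every word in that subtree.
Words under "ccxg": ccxghxiy, ccxgllxde, ccxgpxljv, ccxgpxqhpbw, ccxgpxzlufo, ccxgpxzlutk
Count: 6

6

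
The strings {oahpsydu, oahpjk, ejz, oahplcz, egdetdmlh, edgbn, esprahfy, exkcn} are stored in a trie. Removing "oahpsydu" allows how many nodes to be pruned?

A node on "oahpsydu"'s path can go only if nothing else ends at it or branches off below it.
The suffix "sydu" (4 nodes) is used only by "oahpsydu"; the node for "oahp" still has the child "j", so pruning stops there.
Nodes removed: 4

4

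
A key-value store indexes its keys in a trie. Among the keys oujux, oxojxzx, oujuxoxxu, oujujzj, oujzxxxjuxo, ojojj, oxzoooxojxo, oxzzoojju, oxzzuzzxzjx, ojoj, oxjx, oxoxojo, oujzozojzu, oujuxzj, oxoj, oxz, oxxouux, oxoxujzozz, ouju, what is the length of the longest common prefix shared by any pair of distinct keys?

5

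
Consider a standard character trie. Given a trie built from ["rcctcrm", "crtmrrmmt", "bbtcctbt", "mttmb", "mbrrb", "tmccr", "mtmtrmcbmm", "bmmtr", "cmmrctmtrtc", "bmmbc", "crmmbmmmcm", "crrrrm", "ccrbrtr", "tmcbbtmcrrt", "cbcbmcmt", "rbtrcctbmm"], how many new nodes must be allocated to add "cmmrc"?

Every character of "cmmrc" already lies on an existing path (it is a prefix of some stored word).
No new nodes are needed: 0.

0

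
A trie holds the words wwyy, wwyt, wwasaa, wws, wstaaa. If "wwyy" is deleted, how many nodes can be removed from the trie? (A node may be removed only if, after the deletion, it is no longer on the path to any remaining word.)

1

After clearing the end-marker at "wwyy", prune upward until reaching a node still needed by another word.
The suffix "y" (1 node) is used only by "wwyy"; the node for "wwy" still has the child "t", so pruning stops there.
Nodes removed: 1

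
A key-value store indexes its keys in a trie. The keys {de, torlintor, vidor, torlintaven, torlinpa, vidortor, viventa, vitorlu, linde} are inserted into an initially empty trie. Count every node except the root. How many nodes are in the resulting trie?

40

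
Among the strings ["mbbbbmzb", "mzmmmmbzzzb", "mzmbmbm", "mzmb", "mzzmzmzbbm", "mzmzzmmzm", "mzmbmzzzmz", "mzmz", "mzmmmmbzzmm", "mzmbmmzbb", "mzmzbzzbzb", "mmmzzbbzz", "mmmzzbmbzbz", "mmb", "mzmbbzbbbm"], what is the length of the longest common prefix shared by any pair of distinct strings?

Look for the deepest trie node that still has at least two words in its subtree.
"mzmmmmbzzmm" and "mzmmmmbzzzb" agree on "mzmmmmbzz" (9 characters) before diverging; nothing deeper is shared.
Longest shared-prefix length: 9

9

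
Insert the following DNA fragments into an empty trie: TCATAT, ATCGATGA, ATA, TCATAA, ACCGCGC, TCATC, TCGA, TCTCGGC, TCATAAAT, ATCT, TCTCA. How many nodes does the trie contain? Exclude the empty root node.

Count nodes per top-level branch (shared prefixes stored once):
  'A'-branch (ACCGCGC, ATA, ATCGATGA, ATCT): 16 nodes
  'T'-branch (TCATAA, TCATAAAT, TCATAT, TCATC, TCGA, TCTCA, TCTCGGC): 18 nodes
Sum: 34

34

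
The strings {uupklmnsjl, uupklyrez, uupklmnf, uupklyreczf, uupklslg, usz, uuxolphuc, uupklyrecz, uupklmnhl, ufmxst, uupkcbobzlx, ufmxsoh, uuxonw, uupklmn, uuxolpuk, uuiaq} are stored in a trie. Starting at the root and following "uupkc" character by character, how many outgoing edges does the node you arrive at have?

1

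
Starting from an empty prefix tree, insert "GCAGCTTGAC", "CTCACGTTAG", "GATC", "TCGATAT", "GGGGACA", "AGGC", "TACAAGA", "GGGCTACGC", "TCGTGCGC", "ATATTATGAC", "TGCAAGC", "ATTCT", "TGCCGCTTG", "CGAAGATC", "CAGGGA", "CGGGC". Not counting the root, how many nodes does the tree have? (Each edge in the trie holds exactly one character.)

Count nodes per top-level branch (shared prefixes stored once):
  'A'-branch (AGGC, ATATTATGAC, ATTCT): 16 nodes
  'C'-branch (CAGGGA, CGAAGATC, CGGGC, CTCACGTTAG): 25 nodes
  'G'-branch (GATC, GCAGCTTGAC, GGGCTACGC, GGGGACA): 25 nodes
  'T'-branch (TACAAGA, TCGATAT, TCGTGCGC, TGCAAGC, TGCCGCTTG): 30 nodes
Sum: 96

96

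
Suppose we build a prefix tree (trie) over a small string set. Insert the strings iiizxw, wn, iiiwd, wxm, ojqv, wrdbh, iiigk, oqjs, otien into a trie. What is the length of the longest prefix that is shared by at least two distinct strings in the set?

Look for the deepest trie node that still has at least two words in its subtree.
e.g. "iiigk" and "iiiwd" share the prefix "iii" of length 3; no pair shares a longer one.
Longest shared-prefix length: 3

3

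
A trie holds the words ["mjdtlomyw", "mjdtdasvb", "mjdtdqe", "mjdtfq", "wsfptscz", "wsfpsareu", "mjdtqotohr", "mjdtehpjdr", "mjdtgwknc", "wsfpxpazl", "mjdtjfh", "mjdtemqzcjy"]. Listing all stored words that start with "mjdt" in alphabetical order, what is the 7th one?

mjdtjfh

Filter for "mjdt…" and sort: "mjdtdasvb", "mjdtdqe", "mjdtehpjdr", "mjdtemqzcjy", "mjdtfq", "mjdtgwknc", "mjdtjfh", "mjdtlomyw", "mjdtqotohr"
Position 7: mjdtjfh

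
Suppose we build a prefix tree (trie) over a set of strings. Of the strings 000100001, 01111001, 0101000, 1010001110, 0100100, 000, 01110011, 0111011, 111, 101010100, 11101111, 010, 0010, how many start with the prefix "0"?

Filter for entries beginning with "0":
Words under "0": 000, 000100001, 0010, 010, 0100100, 0101000, 01110011, 0111011, 01111001
Count: 9

9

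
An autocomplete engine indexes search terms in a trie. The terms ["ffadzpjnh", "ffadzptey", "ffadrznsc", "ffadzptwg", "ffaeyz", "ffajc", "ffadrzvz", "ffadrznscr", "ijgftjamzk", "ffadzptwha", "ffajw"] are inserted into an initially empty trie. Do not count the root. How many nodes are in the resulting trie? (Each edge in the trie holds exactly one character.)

40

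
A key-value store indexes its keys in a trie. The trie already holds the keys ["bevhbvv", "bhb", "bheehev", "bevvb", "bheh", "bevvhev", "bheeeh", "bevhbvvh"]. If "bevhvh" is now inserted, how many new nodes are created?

"bevh" is already a path in the trie; the remaining "vh" must be added.
Each of the 2 remaining characters creates one node.

2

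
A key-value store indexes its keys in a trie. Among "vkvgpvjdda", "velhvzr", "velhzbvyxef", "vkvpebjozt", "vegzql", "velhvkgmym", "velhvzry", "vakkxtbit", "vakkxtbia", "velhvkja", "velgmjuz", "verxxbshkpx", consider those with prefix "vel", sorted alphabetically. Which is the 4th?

Words with prefix "vel", in lexicographic order: "velgmjuz", "velhvkgmym", "velhvkja", "velhvzr", "velhvzry", "velhzbvyxef"
Position 4: velhvzr

velhvzr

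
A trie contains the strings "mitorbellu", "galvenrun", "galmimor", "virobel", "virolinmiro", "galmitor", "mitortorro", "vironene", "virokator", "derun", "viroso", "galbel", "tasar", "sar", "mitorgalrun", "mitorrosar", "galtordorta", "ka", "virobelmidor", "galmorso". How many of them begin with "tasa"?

1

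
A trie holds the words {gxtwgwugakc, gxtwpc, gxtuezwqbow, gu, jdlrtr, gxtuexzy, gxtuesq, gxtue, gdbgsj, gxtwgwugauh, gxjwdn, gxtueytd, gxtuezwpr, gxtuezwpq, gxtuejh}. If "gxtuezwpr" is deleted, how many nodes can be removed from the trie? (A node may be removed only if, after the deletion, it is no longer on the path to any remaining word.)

Walk "gxtuezwpr" from the leaf back toward the root, removing each node that no remaining word uses.
The suffix "r" (1 node) is used only by "gxtuezwpr"; the node for "gxtuezwp" still has the child "q", so pruning stops there.
Nodes removed: 1

1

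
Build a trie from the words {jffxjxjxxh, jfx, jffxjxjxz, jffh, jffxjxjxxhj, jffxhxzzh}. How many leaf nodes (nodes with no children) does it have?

5

Leaves are exactly the stored words that no other stored word extends.
Those words: "jffh", "jffxhxzzh", "jffxjxjxxhj", "jffxjxjxz", "jfx"
Leaf count: 5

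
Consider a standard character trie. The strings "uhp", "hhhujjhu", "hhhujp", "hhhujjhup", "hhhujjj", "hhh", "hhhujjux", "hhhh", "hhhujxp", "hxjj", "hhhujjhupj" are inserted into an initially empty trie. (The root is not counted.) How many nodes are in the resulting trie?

Count nodes per top-level branch (shared prefixes stored once):
  'h'-branch (hhh, hhhh, hhhujjhu, hhhujjhup, hhhujjhupj, hhhujjj, hhhujjux, hhhujp, hhhujxp, hxjj): 20 nodes
  'u'-branch (uhp): 3 nodes
Sum: 23

23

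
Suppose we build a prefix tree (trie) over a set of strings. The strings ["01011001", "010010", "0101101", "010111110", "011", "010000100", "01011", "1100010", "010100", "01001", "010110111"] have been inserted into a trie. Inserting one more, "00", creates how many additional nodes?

Walking "00" from the root, the first 1 characters ("0") follow existing edges; "0" is the first miss.
Each of the 1 remaining characters creates one node.

1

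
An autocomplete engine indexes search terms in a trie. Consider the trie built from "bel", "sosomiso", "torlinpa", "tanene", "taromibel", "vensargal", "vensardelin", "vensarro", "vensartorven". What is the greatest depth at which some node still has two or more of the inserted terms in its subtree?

Look for the deepest trie node that still has at least two words in its subtree.
"vensardelin" and "vensargal" agree on "vensar" (6 characters) before diverging; nothing deeper is shared.
Longest shared-prefix length: 6

6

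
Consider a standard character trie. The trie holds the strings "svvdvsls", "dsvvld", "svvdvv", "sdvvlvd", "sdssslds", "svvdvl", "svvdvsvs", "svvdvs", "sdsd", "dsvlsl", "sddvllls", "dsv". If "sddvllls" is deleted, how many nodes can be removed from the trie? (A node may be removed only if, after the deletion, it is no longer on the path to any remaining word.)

Walk "sddvllls" from the leaf back toward the root, removing each node that no remaining word uses.
The suffix "dvllls" (6 nodes) is used only by "sddvllls"; the node for "sd" still has the child "v", so pruning stops there.
Nodes removed: 6

6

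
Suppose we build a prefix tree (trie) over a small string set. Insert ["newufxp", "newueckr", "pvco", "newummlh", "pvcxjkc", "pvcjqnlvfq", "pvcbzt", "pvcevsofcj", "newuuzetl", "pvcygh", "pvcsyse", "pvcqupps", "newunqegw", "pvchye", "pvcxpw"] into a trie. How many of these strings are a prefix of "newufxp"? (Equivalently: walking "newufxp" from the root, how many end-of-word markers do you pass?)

Walk "newufxp" from the root; an end-of-word marker is hit whenever a stored word is a prefix of "newufxp".
Prefixes of the query that are stored words: "newufxp"
Count: 1

1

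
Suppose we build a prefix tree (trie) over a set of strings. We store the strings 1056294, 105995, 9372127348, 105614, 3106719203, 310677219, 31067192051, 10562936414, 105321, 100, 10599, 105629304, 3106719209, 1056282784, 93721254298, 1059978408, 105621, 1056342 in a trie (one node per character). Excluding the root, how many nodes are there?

69

Insert word by word; a character creates a node only if that edge doesn't already exist:
  "1056294" → 7 new (1, 0, 5, 6, 2, 9, 4)
  "105995" → prefix "105" already present; 3 new (9, 9, 5)
  "9372127348" → 10 new (9, 3, 7, 2, 1, 2, 7, 3, 4, 8)
  "105614" → prefix "1056" already present; 2 new (1, 4)
  "3106719203" → 10 new (3, 1, 0, 6, 7, 1, 9, 2, 0, 3)
  "310677219" → prefix "31067" already present; 4 new (7, 2, 1, 9)
  "31067192051" → prefix "310671920" already present; 2 new (5, 1)
  "10562936414" → prefix "105629" already present; 5 new (3, 6, 4, 1, 4)
  "105321" → prefix "105" already present; 3 new (3, 2, 1)
  "100" → prefix "10" already present; 1 new (0)
  "10599" → prefix "10599" already present; 0 new (none)
  "105629304" → prefix "1056293" already present; 2 new (0, 4)
  "3106719209" → prefix "310671920" already present; 1 new (9)
  "1056282784" → prefix "10562" already present; 5 new (8, 2, 7, 8, 4)
  "93721254298" → prefix "937212" already present; 5 new (5, 4, 2, 9, 8)
  "1059978408" → prefix "10599" already present; 5 new (7, 8, 4, 0, 8)
  "105621" → prefix "10562" already present; 1 new (1)
  "1056342" → prefix "1056" already present; 3 new (3, 4, 2)
Total nodes = 7 + 3 + 10 + 2 + 10 + 4 + 2 + 5 + 3 + 1 + 0 + 2 + 1 + 5 + 5 + 5 + 1 + 3 = 69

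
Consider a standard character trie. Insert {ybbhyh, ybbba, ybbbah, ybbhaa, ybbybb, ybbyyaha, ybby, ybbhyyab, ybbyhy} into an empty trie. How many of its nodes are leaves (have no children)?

Leaves are exactly the stored words that no other stored word extends.
Those words: "ybbbah", "ybbhaa", "ybbhyh", "ybbhyyab", "ybbybb", "ybbyhy", "ybbyyaha"
Leaf count: 7

7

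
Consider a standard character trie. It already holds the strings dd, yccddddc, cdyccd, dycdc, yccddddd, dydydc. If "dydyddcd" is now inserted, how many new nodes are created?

Walking "dydyddcd" from the root, the first 5 characters ("dydyd") follow existing edges; "d" is the first miss.
New nodes needed: |"dydyddcd"| − 5 = 8 − 5 = 3.

3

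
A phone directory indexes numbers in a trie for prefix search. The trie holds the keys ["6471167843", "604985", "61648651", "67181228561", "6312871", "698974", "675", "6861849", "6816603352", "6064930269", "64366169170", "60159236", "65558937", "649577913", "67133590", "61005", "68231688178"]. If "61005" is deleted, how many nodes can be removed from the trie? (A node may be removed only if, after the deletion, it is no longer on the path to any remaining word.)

3

Walk "61005" from the leaf back toward the root, removing each node that no remaining word uses.
The suffix "005" (3 nodes) is used only by "61005"; the node for "61" still has the child "6", so pruning stops there.
Nodes removed: 3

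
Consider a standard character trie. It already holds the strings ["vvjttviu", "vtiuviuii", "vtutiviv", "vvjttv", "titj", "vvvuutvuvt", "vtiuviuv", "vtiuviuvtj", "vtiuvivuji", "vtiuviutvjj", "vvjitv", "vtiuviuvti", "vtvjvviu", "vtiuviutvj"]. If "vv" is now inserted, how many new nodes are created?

0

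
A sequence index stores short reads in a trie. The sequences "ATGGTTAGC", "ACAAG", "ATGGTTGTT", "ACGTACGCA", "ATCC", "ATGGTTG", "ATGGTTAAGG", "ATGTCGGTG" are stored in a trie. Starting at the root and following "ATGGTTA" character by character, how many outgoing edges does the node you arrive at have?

Follow the path "ATGGTTA" to its node, then look at its outgoing edges.
Characters that immediately follow "ATGGTTA" among the stored strings: {A, G}.
That node has 2 child edges.

2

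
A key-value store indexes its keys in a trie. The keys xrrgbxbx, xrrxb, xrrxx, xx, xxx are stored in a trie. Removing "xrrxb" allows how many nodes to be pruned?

Walk "xrrxb" from the leaf back toward the root, removing each node that no remaining word uses.
The suffix "b" (1 node) is used only by "xrrxb"; the node for "xrrx" still has the child "x", so pruning stops there.
Nodes removed: 1

1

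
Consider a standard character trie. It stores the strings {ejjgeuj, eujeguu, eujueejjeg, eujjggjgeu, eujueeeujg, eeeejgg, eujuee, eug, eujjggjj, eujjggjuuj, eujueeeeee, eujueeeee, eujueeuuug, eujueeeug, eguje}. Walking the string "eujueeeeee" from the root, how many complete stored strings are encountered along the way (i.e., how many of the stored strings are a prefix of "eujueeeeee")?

Check each prefix of "eujueeeeee" against the stored set — each match is an end-marker on the path.
Prefixes of the query that are stored words: "eujuee", "eujueeeee", "eujueeeeee"
Count: 3

3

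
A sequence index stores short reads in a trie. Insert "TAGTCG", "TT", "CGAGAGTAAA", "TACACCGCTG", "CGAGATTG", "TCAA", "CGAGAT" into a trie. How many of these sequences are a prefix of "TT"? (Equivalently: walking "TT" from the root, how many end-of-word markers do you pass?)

Check each prefix of "TT" against the stored set — each match is an end-marker on the path.
Prefixes of the query that are stored words: "TT"
Count: 1

1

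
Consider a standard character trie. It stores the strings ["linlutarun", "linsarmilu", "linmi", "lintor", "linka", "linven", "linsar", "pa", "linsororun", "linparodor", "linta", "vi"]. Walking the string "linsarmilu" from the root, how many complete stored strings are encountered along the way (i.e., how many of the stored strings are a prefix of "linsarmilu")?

2

Walk "linsarmilu" from the root; an end-of-word marker is hit whenever a stored word is a prefix of "linsarmilu".
Prefixes of the query that are stored words: "linsar", "linsarmilu"
Count: 2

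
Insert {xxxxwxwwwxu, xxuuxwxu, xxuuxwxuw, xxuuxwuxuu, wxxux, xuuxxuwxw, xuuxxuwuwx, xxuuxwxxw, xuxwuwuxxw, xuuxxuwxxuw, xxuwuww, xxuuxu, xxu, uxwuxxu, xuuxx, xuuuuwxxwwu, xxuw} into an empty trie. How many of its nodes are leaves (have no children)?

13

A leaf is a node with no children — equivalently, the end of a word that is not a proper prefix of any other stored word.
Those words: "uxwuxxu", "wxxux", "xuuuuwxxwwu", "xuuxxuwuwx", "xuuxxuwxw", "xuuxxuwxxuw", "xuxwuwuxxw", "xxuuxu", "xxuuxwuxuu", "xxuuxwxuw", "xxuuxwxxw", "xxuwuww", "xxxxwxwwwxu"
Leaf count: 13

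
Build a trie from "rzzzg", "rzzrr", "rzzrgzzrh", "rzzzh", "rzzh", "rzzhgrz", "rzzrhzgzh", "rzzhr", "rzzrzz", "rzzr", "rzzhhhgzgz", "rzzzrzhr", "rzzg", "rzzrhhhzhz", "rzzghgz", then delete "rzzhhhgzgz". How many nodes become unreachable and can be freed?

6

After clearing the end-marker at "rzzhhhgzgz", prune upward until reaching a node still needed by another word.
The suffix "hhgzgz" (6 nodes) is used only by "rzzhhhgzgz"; the node for "rzzh" still has the child "g", so pruning stops there.
Nodes removed: 6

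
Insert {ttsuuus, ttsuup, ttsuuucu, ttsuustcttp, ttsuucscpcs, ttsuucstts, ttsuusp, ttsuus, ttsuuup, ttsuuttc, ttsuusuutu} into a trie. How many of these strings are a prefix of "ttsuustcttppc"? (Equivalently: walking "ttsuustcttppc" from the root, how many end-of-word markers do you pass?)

2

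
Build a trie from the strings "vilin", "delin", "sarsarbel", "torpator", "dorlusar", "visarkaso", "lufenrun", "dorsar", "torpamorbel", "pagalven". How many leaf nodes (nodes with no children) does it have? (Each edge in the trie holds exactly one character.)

10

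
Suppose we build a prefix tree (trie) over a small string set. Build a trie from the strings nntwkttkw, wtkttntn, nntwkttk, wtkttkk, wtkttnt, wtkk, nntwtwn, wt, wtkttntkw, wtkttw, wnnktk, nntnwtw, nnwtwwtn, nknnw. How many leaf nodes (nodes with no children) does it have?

A leaf is a node with no children — equivalently, the end of a word that is not a proper prefix of any other stored word.
Those words: "nknnw", "nntnwtw", "nntwkttkw", "nntwtwn", "nnwtwwtn", "wnnktk", "wtkk", "wtkttkk", "wtkttntkw", "wtkttntn", "wtkttw"
Leaf count: 11

11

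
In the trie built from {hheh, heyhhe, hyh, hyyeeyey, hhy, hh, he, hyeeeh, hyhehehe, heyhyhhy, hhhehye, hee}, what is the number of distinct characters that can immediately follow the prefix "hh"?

3

The children of the "hh" node are the distinct next characters among strings starting with "hh".
Characters that immediately follow "hh" among the stored strings: {e, h, y}.
That node has 3 child edges.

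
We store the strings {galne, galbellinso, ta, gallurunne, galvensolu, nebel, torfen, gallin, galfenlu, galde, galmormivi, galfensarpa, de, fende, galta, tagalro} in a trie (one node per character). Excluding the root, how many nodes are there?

Count nodes per top-level branch (shared prefixes stored once):
  'd'-branch (de): 2 nodes
  'f'-branch (fende): 5 nodes
  'g'-branch (galbellinso, galde, galfenlu, galfensarpa, gallin, gallurunne, galmormivi, galne, galta, galvensolu): 50 nodes
  'n'-branch (nebel): 5 nodes
  't'-branch (ta, tagalro, torfen): 12 nodes
Sum: 74

74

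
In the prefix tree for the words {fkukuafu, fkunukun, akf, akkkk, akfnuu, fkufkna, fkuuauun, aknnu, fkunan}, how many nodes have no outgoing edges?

8

Leaves are exactly the stored words that no other stored word extends.
Those words: "akfnuu", "akkkk", "aknnu", "fkufkna", "fkukuafu", "fkunan", "fkunukun", "fkuuauun"
Leaf count: 8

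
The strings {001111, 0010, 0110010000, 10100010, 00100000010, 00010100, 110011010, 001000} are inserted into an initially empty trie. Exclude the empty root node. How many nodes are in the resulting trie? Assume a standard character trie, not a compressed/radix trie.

45

Trace insertions, counting only characters that open a new branch:
  "001111" → 6 new (0, 0, 1, 1, 1, 1)
  "0010" → prefix "001" already present; 1 new (0)
  "0110010000" → prefix "0" already present; 9 new (1, 1, 0, 0, 1, 0, 0, 0, 0)
  "10100010" → 8 new (1, 0, 1, 0, 0, 0, 1, 0)
  "00100000010" → prefix "0010" already present; 7 new (0, 0, 0, 0, 0, 1, 0)
  "00010100" → prefix "00" already present; 6 new (0, 1, 0, 1, 0, 0)
  "110011010" → prefix "1" already present; 8 new (1, 0, 0, 1, 1, 0, 1, 0)
  "001000" → prefix "001000" already present; 0 new (none)
Total nodes = 6 + 1 + 9 + 8 + 7 + 6 + 8 + 0 = 45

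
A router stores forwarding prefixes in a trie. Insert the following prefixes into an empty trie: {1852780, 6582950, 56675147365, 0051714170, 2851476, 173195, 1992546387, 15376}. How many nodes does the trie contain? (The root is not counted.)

For each word, the new-node count is its length minus the longest prefix already in the trie:
  "1852780" → 7 new (1, 8, 5, 2, 7, 8, 0)
  "6582950" → 7 new (6, 5, 8, 2, 9, 5, 0)
  "56675147365" → 11 new (5, 6, 6, 7, 5, 1, 4, 7, 3, 6, 5)
  "0051714170" → 10 new (0, 0, 5, 1, 7, 1, 4, 1, 7, 0)
  "2851476" → 7 new (2, 8, 5, 1, 4, 7, 6)
  "173195" → prefix "1" already present; 5 new (7, 3, 1, 9, 5)
  "1992546387" → prefix "1" already present; 9 new (9, 9, 2, 5, 4, 6, 3, 8, 7)
  "15376" → prefix "1" already present; 4 new (5, 3, 7, 6)
Total nodes = 7 + 7 + 11 + 10 + 7 + 5 + 9 + 4 = 60

60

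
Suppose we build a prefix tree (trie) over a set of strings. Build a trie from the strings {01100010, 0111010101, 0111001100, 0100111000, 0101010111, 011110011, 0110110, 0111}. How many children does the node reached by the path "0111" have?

Follow the path "0111" to its node, then look at its outgoing edges.
Characters that immediately follow "0111" among the stored strings: {0, 1}.
That node has 2 child edges.

2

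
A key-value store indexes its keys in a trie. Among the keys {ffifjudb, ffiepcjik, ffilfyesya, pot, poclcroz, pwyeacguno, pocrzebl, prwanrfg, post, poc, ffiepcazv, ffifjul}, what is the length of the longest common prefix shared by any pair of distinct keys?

6

Look for the deepest trie node that still has at least two words in its subtree.
e.g. "ffiepcazv" and "ffiepcjik" share the prefix "ffiepc" of length 6; no pair shares a longer one.
Longest shared-prefix length: 6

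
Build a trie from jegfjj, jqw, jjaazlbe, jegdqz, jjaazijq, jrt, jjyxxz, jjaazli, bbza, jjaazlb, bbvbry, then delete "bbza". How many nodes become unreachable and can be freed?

After clearing the end-marker at "bbza", prune upward until reaching a node still needed by another word.
The suffix "za" (2 nodes) is used only by "bbza"; the node for "bb" still has the child "v", so pruning stops there.
Nodes removed: 2

2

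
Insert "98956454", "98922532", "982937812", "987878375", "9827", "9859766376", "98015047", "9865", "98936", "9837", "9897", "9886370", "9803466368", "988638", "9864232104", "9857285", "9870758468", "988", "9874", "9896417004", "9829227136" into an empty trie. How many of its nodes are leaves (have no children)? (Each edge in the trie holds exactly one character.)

20

Leaves are exactly the stored words that no other stored word extends.
Those words: "98015047", "9803466368", "9827", "9829227136", "982937812", "9837", "9857285", "9859766376", "9864232104", "9865", "9870758468", "9874", "987878375", "9886370", "988638", "98922532", "98936", "98956454", "9896417004", "9897"
Leaf count: 20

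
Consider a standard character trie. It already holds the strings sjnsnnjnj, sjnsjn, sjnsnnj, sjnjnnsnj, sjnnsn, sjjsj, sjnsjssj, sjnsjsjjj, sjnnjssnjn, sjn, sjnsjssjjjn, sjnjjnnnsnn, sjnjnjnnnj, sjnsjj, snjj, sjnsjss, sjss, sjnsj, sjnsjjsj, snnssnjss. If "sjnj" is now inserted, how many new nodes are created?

Every character of "sjnj" already lies on an existing path (it is a prefix of some stored word).
No new nodes are needed: 0.

0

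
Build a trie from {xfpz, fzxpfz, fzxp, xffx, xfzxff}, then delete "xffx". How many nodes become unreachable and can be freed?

Walk "xffx" from the leaf back toward the root, removing each node that no remaining word uses.
The suffix "fx" (2 nodes) is used only by "xffx"; the node for "xf" still has the child "p", so pruning stops there.
Nodes removed: 2

2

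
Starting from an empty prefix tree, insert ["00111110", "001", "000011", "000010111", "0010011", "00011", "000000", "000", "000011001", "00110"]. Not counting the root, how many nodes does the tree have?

For each word, the new-node count is its length minus the longest prefix already in the trie:
  "00111110" → 8 new (0, 0, 1, 1, 1, 1, 1, 0)
  "001" → prefix "001" already present; 0 new (none)
  "000011" → prefix "00" already present; 4 new (0, 0, 1, 1)
  "000010111" → prefix "00001" already present; 4 new (0, 1, 1, 1)
  "0010011" → prefix "001" already present; 4 new (0, 0, 1, 1)
  "00011" → prefix "000" already present; 2 new (1, 1)
  "000000" → prefix "0000" already present; 2 new (0, 0)
  "000" → prefix "000" already present; 0 new (none)
  "000011001" → prefix "000011" already present; 3 new (0, 0, 1)
  "00110" → prefix "0011" already present; 1 new (0)
Total nodes = 8 + 0 + 4 + 4 + 4 + 2 + 2 + 0 + 3 + 1 = 28

28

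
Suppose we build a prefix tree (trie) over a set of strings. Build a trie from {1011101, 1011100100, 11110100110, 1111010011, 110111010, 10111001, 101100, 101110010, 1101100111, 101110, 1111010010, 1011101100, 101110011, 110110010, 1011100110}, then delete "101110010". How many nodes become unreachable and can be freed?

0

Walk "101110010" from the leaf back toward the root, removing each node that no remaining word uses.
Every node on "101110010" is still needed (e.g. by "1011100100"), so nothing is freed.
Nodes removed: 0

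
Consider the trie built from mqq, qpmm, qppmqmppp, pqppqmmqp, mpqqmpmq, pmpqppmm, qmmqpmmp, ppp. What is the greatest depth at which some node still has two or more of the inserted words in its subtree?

2

Equivalently: take the maximum, over all pairs, of their longest common prefix length.
e.g. "qpmm" and "qppmqmppp" share the prefix "qp" of length 2; no pair shares a longer one.
Longest shared-prefix length: 2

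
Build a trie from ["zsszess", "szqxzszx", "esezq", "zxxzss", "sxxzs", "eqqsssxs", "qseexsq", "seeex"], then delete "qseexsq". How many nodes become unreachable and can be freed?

7

A node on "qseexsq"'s path can go only if nothing else ends at it or branches off below it.
No other word shares any prefix with "qseexsq", so all 7 of its nodes go.
Nodes removed: 7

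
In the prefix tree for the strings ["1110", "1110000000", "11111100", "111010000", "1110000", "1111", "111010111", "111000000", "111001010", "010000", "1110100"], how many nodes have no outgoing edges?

6

Leaves are exactly the stored words that no other stored word extends.
Those words: "010000", "1110000000", "111001010", "111010000", "111010111", "11111100"
Leaf count: 6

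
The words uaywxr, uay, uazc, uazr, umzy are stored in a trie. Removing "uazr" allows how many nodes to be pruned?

1

After clearing the end-marker at "uazr", prune upward until reaching a node still needed by another word.
The suffix "r" (1 node) is used only by "uazr"; the node for "uaz" still has the child "c", so pruning stops there.
Nodes removed: 1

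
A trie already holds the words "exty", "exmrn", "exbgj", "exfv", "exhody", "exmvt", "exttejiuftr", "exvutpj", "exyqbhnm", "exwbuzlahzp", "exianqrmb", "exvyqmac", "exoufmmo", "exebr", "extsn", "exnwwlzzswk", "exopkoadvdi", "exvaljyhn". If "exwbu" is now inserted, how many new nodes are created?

Every character of "exwbu" already lies on an existing path (it is a prefix of some stored word).
No new nodes are needed: 0.

0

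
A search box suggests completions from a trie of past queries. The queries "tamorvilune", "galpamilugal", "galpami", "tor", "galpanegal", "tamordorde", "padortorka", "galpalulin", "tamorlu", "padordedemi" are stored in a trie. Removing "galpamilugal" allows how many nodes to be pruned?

5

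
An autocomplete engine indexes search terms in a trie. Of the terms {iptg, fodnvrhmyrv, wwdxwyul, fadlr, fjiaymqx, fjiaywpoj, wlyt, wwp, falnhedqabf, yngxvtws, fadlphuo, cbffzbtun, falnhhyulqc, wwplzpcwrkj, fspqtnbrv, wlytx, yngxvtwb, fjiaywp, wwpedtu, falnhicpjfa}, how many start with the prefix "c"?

Walk to "c"; the words in its subtree are exactly those with that prefix.
Words under "c": cbffzbtun
Count: 1

1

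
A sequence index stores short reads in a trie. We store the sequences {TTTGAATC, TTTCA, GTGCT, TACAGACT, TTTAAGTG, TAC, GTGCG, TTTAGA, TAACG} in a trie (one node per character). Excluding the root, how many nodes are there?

Trie structure (* marks end of a word):
(root)
├─ G
│  └─ T
│     └─ G
│        └─ C
│           ├─ G *
│           └─ T *
└─ T
   ├─ A
   │  ├─ A
   │  │  └─ C
   │  │     └─ G *
   │  └─ C *
   │     └─ A
   │        └─ G
   │           └─ A
   │              └─ C
   │                 └─ T *
   └─ T
      └─ T
         ├─ A
         │  ├─ A
         │  │  └─ G
         │  │     └─ T
         │  │        └─ G *
         │  └─ G
         │     └─ A *
         ├─ C
         │  └─ A *
         └─ G
            └─ A
               └─ A
                  └─ T
                     └─ C *
Counting every labelled node above: 33.

33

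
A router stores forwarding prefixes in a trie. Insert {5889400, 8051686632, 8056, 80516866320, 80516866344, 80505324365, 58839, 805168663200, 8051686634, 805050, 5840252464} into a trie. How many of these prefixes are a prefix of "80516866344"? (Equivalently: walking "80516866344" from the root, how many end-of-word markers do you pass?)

2

Walk "80516866344" from the root; an end-of-word marker is hit whenever a stored word is a prefix of "80516866344".
Prefixes of the query that are stored words: "8051686634", "80516866344"
Count: 2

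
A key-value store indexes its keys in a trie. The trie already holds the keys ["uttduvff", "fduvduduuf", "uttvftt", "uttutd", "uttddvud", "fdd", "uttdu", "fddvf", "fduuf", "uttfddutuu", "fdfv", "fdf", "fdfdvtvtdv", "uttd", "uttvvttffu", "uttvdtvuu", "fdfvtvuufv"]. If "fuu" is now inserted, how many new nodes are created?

The longest prefix of "fuu" already in the trie is "f" (length 1).
New nodes needed: |"fuu"| − 1 = 3 − 1 = 2.

2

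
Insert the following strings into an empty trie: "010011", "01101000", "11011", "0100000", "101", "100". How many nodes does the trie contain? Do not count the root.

Count nodes per top-level branch (shared prefixes stored once):
  '0'-branch (0100000, 010011, 01101000): 15 nodes
  '1'-branch (100, 101, 11011): 8 nodes
Sum: 23

23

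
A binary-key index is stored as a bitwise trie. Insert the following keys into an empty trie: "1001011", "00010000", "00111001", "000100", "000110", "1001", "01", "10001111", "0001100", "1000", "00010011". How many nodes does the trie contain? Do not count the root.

Trie structure (* marks end of a word):
(root)
├─ 0
│  ├─ 0
│  │  ├─ 0
│  │  │  └─ 1
│  │  │     ├─ 0
│  │  │     │  └─ 0 *
│  │  │     │     ├─ 0
│  │  │     │     │  └─ 0 *
│  │  │     │     └─ 1
│  │  │     │        └─ 1 *
│  │  │     └─ 1
│  │  │        └─ 0 *
│  │  │           └─ 0 *
│  │  └─ 1
│  │     └─ 1
│  │        └─ 1
│  │           └─ 0
│  │              └─ 0
│  │                 └─ 1 *
│  └─ 1 *
└─ 1
   └─ 0
      └─ 0
         ├─ 0 *
         │  └─ 1
         │     └─ 1
         │        └─ 1
         │           └─ 1 *
         └─ 1 *
            └─ 0
               └─ 1
                  └─ 1 *
Counting every labelled node above: 32.

32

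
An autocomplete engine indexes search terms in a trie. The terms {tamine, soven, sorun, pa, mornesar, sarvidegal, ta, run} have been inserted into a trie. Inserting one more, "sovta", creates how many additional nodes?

"sov" is already a path in the trie; the remaining "ta" must be added.
So 5 − 3 = 2 new nodes.

2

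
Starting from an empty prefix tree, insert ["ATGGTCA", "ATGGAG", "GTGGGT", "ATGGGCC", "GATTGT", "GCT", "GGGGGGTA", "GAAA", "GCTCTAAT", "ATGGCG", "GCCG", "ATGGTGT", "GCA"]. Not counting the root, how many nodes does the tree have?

46

Insert word by word; a character creates a node only if that edge doesn't already exist:
  "ATGGTCA" → 7 new (A, T, G, G, T, C, A)
  "ATGGAG" → prefix "ATGG" already present; 2 new (A, G)
  "GTGGGT" → 6 new (G, T, G, G, G, T)
  "ATGGGCC" → prefix "ATGG" already present; 3 new (G, C, C)
  "GATTGT" → prefix "G" already present; 5 new (A, T, T, G, T)
  "GCT" → prefix "G" already present; 2 new (C, T)
  "GGGGGGTA" → prefix "G" already present; 7 new (G, G, G, G, G, T, A)
  "GAAA" → prefix "GA" already present; 2 new (A, A)
  "GCTCTAAT" → prefix "GCT" already present; 5 new (C, T, A, A, T)
  "ATGGCG" → prefix "ATGG" already present; 2 new (C, G)
  "GCCG" → prefix "GC" already present; 2 new (C, G)
  "ATGGTGT" → prefix "ATGGT" already present; 2 new (G, T)
  "GCA" → prefix "GC" already present; 1 new (A)
Total nodes = 7 + 2 + 6 + 3 + 5 + 2 + 7 + 2 + 5 + 2 + 2 + 2 + 1 = 46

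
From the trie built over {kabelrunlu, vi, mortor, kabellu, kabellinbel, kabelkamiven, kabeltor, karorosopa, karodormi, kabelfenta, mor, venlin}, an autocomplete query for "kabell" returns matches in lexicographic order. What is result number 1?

kabellinbel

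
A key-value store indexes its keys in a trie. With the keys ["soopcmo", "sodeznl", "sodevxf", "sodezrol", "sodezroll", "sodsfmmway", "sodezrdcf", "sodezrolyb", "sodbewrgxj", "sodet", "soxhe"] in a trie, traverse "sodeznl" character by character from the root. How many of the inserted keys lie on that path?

Check each prefix of "sodeznl" against the stored set — each match is an end-marker on the path.
Prefixes of the query that are stored words: "sodeznl"
Count: 1

1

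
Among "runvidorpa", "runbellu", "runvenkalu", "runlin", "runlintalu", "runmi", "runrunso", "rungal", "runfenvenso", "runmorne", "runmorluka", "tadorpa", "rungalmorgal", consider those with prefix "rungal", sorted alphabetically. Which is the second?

Words with prefix "rungal", in lexicographic order: "rungal", "rungalmorgal"
Position 2: rungalmorgal

rungalmorgal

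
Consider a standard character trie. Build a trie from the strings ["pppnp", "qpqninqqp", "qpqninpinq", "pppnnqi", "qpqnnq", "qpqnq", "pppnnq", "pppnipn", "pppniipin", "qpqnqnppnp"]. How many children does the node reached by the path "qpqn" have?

3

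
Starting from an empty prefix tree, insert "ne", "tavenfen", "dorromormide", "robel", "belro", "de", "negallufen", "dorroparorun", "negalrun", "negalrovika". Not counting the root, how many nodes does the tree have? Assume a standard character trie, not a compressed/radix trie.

56

Trace insertions, counting only characters that open a new branch:
  "ne" → 2 new (n, e)
  "tavenfen" → 8 new (t, a, v, e, n, f, e, n)
  "dorromormide" → 12 new (d, o, r, r, o, m, o, r, m, i, d, e)
  "robel" → 5 new (r, o, b, e, l)
  "belro" → 5 new (b, e, l, r, o)
  "de" → prefix "d" already present; 1 new (e)
  "negallufen" → prefix "ne" already present; 8 new (g, a, l, l, u, f, e, n)
  "dorroparorun" → prefix "dorro" already present; 7 new (p, a, r, o, r, u, n)
  "negalrun" → prefix "negal" already present; 3 new (r, u, n)
  "negalrovika" → prefix "negalr" already present; 5 new (o, v, i, k, a)
Total nodes = 2 + 8 + 12 + 5 + 5 + 1 + 8 + 7 + 3 + 5 = 56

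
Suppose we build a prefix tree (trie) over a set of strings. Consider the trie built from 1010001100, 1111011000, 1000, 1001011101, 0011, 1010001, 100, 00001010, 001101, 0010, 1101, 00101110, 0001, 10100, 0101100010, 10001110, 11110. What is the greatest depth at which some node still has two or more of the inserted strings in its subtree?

7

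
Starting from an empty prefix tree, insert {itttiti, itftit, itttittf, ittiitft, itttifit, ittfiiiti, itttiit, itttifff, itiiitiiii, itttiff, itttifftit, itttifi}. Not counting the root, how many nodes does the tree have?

42

For each word, the new-node count is its length minus the longest prefix already in the trie:
  "itttiti" → 7 new (i, t, t, t, i, t, i)
  "itftit" → prefix "it" already present; 4 new (f, t, i, t)
  "itttittf" → prefix "itttit" already present; 2 new (t, f)
  "ittiitft" → prefix "itt" already present; 5 new (i, i, t, f, t)
  "itttifit" → prefix "ittti" already present; 3 new (f, i, t)
  "ittfiiiti" → prefix "itt" already present; 6 new (f, i, i, i, t, i)
  "itttiit" → prefix "ittti" already present; 2 new (i, t)
  "itttifff" → prefix "itttif" already present; 2 new (f, f)
  "itiiitiiii" → prefix "it" already present; 8 new (i, i, i, t, i, i, i, i)
  "itttiff" → prefix "itttiff" already present; 0 new (none)
  "itttifftit" → prefix "itttiff" already present; 3 new (t, i, t)
  "itttifi" → prefix "itttifi" already present; 0 new (none)
Total nodes = 7 + 4 + 2 + 5 + 3 + 6 + 2 + 2 + 8 + 0 + 3 + 0 = 42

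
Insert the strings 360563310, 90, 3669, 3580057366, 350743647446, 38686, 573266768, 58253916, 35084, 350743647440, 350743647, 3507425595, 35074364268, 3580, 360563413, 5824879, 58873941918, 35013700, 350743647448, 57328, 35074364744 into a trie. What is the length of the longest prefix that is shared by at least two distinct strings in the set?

11

Look for the deepest trie node that still has at least two words in its subtree.
e.g. "35074364744" and "350743647440" share the prefix "35074364744" of length 11; no pair shares a longer one.
Longest shared-prefix length: 11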